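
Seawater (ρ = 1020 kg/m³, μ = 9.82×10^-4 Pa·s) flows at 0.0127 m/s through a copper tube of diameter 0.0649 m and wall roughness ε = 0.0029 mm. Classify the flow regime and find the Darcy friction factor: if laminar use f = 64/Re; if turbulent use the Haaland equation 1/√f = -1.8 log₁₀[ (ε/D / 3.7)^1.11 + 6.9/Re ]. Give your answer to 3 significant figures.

f ≈ 0.0748

Re = ρVD/μ = 1020·0.0127·0.0649/0.000982 = 856.1.
Re < 2300 → laminar, so f = 64/Re = 0.07476 (roughness is irrelevant in laminar flow).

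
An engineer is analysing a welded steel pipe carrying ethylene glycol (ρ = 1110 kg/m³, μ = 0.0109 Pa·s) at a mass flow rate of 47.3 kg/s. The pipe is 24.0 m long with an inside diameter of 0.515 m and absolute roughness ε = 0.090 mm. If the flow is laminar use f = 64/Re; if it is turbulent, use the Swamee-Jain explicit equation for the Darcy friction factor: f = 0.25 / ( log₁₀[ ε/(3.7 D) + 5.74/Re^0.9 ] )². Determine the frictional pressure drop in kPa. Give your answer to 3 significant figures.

A = πD²/4 = π(0.515)²/4 = 0.2083 m²; mean velocity V = ṁ/(ρA) = 47.3/(1110 · 0.2083) = 0.2046 m/s.
Reynolds number Re = ρVD/μ = 1110 · 0.2046 · 0.515 / 0.0109 = 1.073e+04.
Re > 4000 → turbulent. Relative roughness ε/D = 9e-05/0.515 = 0.000175. Swamee-Jain: f = 0.25/(log₁₀[0.000175/3.7 + 5.74/1.073e+04^0.9])² = 0.25/(log₁₀[4.72e-05 + 0.00135])² = 0.25/(-2.854)² = 0.0307.
Darcy-Weisbach: ΔP = f(L/D)(ρV²/2) = 0.0307·(24/0.515)·(1110·0.2046²/2) = 0.0307·46.6·23.23 = 33.23 Pa.
ΔP = 33.23 Pa = 0.0332 kPa.

ΔP ≈ 0.0332 kPa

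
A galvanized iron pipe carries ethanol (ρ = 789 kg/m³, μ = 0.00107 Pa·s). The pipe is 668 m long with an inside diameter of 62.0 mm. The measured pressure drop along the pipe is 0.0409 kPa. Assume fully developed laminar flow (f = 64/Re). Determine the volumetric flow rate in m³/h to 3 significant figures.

Q ≈ 0.0747 m³/h

For laminar flow, f = 64/Re with Re = ρVD/μ, so Darcy-Weisbach reduces to ΔP = 32μLV/D². Solving for V: V = ΔP·D²/(32μL) = 40.9·(0.062)²/(32·0.00107·668) = 0.006874 m/s.
Check: Re = ρVD/μ = 789·0.006874·0.062/0.00107 = 314.3 < 2300, so the laminar assumption holds.
Q = V·A = 0.006874·(π/4·0.062²) = 2.075e-05 m³/s = 0.0747 m³/h.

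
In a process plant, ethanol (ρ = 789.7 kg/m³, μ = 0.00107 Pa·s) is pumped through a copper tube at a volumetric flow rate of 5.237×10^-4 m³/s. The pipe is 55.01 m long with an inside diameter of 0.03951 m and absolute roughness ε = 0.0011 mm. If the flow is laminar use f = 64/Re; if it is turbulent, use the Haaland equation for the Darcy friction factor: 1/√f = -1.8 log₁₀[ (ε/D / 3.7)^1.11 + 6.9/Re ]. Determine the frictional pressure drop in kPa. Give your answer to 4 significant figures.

Cross-sectional area A = πD²/4 = π(0.03951)²/4 = 0.001226 m²; mean velocity V = Q/A = 0.0005237/0.001226 = 0.4271 m/s.
Reynolds number Re = ρVD/μ = 789.7 · 0.4271 · 0.03951 / 0.00107 = 1.246e+04.
Re > 4000 → turbulent. Relative roughness ε/D = 1.1e-06/0.03951 = 2.78e-05. Haaland: 1/√f = -1.8 log₁₀[(2.78e-05/3.7)^1.11 + 6.9/1.246e+04] = -1.8 log₁₀[2.06e-06 + 0.000554] = 5.859, so f = 0.02913.
Darcy-Weisbach: ΔP = f(L/D)(ρV²/2) = 0.02913·(55.01/0.03951)·(789.7·0.4271²/2) = 0.02913·1392·72.04 = 2922 Pa.
ΔP = 2922 Pa = 2.922 kPa.

ΔP ≈ 2.922 kPa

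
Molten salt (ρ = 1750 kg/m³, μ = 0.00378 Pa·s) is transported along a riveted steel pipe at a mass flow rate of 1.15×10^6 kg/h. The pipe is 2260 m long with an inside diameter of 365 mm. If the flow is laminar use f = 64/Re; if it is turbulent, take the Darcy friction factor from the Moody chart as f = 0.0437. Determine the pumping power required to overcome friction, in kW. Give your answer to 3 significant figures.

ṁ = 1.15×10^6 kg/h = 1.15×10^6/3600 = 319.4 kg/s.
A = πD²/4 = π(0.365)²/4 = 0.1046 m²; mean velocity V = ṁ/(ρA) = 319.4/(1750 · 0.1046) = 1.745 m/s.
Reynolds number Re = ρVD/μ = 1750 · 1.745 · 0.365 / 0.00378 = 2.948e+05.
Re > 4000 → turbulent; use the Moody-chart value f = 0.0437.
Darcy-Weisbach: ΔP = f(L/D)(ρV²/2) = 0.0437·(2260/0.365)·(1750·1.745²/2) = 0.0437·6192·2663 = 7.206e+05 Pa.
Q = ṁ/ρ = 319.4/1750 = 0.1825 m³/s.
Pumping power P = QΔP = 0.1825·7.206e+05 = 131500 W = 132 kW.

P ≈ 132 kW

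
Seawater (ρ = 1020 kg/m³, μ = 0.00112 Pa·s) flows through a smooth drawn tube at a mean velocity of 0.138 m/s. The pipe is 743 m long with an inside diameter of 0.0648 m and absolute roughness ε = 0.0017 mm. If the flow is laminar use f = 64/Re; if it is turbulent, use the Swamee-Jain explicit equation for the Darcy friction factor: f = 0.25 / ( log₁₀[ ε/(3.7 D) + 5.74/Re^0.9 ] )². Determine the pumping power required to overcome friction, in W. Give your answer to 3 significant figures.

Reynolds number Re = ρVD/μ = 1020 · 0.138 · 0.0648 / 0.00112 = 8144.
Re > 4000 → turbulent. Relative roughness ε/D = 1.7e-06/0.0648 = 2.62e-05. Swamee-Jain: f = 0.25/(log₁₀[2.62e-05/3.7 + 5.74/8144^0.9])² = 0.25/(log₁₀[7.09e-06 + 0.00173])² = 0.25/(-2.759)² = 0.03284.
Darcy-Weisbach: ΔP = f(L/D)(ρV²/2) = 0.03284·(743/0.0648)·(1020·0.138²/2) = 0.03284·1.147e+04·9.712 = 3657 Pa.
Q = V·A = 0.138·0.003298 = 0.0004551 m³/s.
Pumping power P = QΔP = 0.0004551·3657 = 1.664 W = 1.66 W.

P ≈ 1.66 W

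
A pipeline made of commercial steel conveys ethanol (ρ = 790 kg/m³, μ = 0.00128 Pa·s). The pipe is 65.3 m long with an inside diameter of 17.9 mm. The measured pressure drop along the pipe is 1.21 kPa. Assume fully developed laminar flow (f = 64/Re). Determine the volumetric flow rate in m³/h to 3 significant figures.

For laminar flow, f = 64/Re with Re = ρVD/μ, so Darcy-Weisbach reduces to ΔP = 32μLV/D². Solving for V: V = ΔP·D²/(32μL) = 1210·(0.0179)²/(32·0.00128·65.3) = 0.145 m/s.
Check: Re = ρVD/μ = 790·0.145·0.0179/0.00128 = 1601 < 2300, so the laminar assumption holds.
Q = V·A = 0.145·(π/4·0.0179²) = 3.648e-05 m³/s = 0.131 m³/h.

Q ≈ 0.131 m³/h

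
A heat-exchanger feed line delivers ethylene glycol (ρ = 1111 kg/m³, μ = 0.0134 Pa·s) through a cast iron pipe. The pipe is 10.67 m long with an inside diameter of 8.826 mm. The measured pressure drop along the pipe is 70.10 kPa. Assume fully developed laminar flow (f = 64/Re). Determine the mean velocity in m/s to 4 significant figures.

V ≈ 1.194 m/s

For laminar flow, f = 64/Re with Re = ρVD/μ, so Darcy-Weisbach reduces to ΔP = 32μLV/D². Solving for V: V = ΔP·D²/(32μL) = 7.01e+04·(0.008826)²/(32·0.0134·10.67) = 1.194 m/s.
Check: Re = ρVD/μ = 1111·1.194·0.008826/0.0134 = 873.4 < 2300, so the laminar assumption holds.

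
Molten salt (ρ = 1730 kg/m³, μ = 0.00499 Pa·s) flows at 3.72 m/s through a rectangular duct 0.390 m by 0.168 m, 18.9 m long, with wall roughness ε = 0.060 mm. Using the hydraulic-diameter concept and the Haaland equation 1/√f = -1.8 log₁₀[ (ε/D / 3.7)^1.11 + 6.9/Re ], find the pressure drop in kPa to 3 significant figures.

Hydraulic diameter D_h = 4A/P = 4·(0.39·0.168)/(2·(0.39+0.168)) = 0.2621/1.116 = 0.2348 m.
Re = ρVD_h/μ = 1730·3.72·0.2348/0.00499 = 3.029e+05.
ε/D_h = 6e-05/0.2348 = 0.000255; Haaland gives 1/√f = -1.8 log₁₀[2.41e-05+2.28e-05] = 7.793, so f = 0.01647.
ΔP = f(L/D_h)(ρV²/2) = 0.01647·18.9/0.2348·1.197e+04 = 1.586e+04 Pa.
ΔP = 15.9 kPa.

ΔP ≈ 15.9 kPa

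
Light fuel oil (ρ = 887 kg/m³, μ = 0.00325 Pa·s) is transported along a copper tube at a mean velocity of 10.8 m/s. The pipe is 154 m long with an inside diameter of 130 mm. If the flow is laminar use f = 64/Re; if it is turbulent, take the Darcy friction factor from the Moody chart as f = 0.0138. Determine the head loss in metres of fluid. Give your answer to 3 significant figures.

h_f ≈ 97.2 m

Reynolds number Re = ρVD/μ = 887 · 10.8 · 0.13 / 0.00325 = 3.832e+05.
Re > 4000 → turbulent; use the Moody-chart value f = 0.0138.
Darcy-Weisbach: ΔP = f(L/D)(ρV²/2) = 0.0138·(154/0.13)·(887·10.8²/2) = 0.0138·1185·5.173e+04 = 8.457e+05 Pa.
Head loss h_f = ΔP/(ρg) = 8.457e+05/(887·9.81) = 97.2 m.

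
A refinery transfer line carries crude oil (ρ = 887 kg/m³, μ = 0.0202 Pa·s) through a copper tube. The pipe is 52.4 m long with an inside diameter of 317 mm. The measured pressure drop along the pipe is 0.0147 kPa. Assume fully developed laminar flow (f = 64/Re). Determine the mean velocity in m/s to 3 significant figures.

V ≈ 0.0436 m/s

For laminar flow, f = 64/Re with Re = ρVD/μ, so Darcy-Weisbach reduces to ΔP = 32μLV/D². Solving for V: V = ΔP·D²/(32μL) = 14.7·(0.317)²/(32·0.0202·52.4) = 0.04361 m/s.
Check: Re = ρVD/μ = 887·0.04361·0.317/0.0202 = 607.1 < 2300, so the laminar assumption holds.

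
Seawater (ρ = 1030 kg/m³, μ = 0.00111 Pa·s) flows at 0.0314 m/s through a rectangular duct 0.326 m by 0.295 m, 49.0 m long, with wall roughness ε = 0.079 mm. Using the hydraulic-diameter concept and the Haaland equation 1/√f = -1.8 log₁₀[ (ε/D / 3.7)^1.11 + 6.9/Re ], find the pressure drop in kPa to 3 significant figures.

Hydraulic diameter D_h = 4A/P = 4·(0.326·0.295)/(2·(0.326+0.295)) = 0.3847/1.242 = 0.3097 m.
Re = ρVD_h/μ = 1030·0.0314·0.3097/0.00111 = 9024.
ε/D_h = 7.9e-05/0.3097 = 0.000255; Haaland gives 1/√f = -1.8 log₁₀[2.4e-05+0.000765] = 5.586, so f = 0.03205.
ΔP = f(L/D_h)(ρV²/2) = 0.03205·49/0.3097·0.5078 = 2.575 Pa.
ΔP = 0.00257 kPa.

ΔP ≈ 0.00257 kPa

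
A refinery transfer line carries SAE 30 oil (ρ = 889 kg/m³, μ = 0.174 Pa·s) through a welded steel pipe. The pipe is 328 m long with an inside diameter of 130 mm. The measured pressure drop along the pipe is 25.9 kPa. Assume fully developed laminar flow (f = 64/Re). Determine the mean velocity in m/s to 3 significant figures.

V ≈ 0.240 m/s

For laminar flow, f = 64/Re with Re = ρVD/μ, so Darcy-Weisbach reduces to ΔP = 32μLV/D². Solving for V: V = ΔP·D²/(32μL) = 2.59e+04·(0.13)²/(32·0.174·328) = 0.2397 m/s.
Check: Re = ρVD/μ = 889·0.2397·0.13/0.174 = 159.2 < 2300, so the laminar assumption holds.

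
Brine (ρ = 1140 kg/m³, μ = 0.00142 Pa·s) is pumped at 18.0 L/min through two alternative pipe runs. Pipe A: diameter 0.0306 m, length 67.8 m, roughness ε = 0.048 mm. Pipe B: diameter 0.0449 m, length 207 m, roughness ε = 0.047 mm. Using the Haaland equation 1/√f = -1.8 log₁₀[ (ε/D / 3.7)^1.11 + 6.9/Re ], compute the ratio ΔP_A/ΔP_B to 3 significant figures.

Pipe A: V = Q/A = 0.0003/0.0007354 = 0.4079 m/s; Re = 1.002e+04; ε/D = 0.00157; Haaland → f = 0.03294; ΔP_A = f(L/D)(ρV²/2) = 6923 Pa.
Pipe B: V = Q/A = 0.0003/0.001583 = 0.1895 m/s; Re = 6830; ε/D = 0.00105; Haaland → f = 0.0355; ΔP_B = f(L/D)(ρV²/2) = 3349 Pa.
ΔP_A/ΔP_B = 6923/3349 = 2.07.

ΔP_A/ΔP_B ≈ 2.07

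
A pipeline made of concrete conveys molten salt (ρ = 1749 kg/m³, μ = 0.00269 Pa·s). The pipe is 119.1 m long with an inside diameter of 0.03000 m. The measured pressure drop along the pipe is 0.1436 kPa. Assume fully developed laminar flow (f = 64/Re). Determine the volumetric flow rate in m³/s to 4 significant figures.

For laminar flow, f = 64/Re with Re = ρVD/μ, so Darcy-Weisbach reduces to ΔP = 32μLV/D². Solving for V: V = ΔP·D²/(32μL) = 143.6·(0.03)²/(32·0.00269·119.1) = 0.01261 m/s.
Check: Re = ρVD/μ = 1749·0.01261·0.03/0.00269 = 245.9 < 2300, so the laminar assumption holds.
Q = V·A = 0.01261·(π/4·0.03²) = 8.911e-06 m³/s = 8.911×10^-6 m³/s.

Q ≈ 8.911×10^-6 m³/s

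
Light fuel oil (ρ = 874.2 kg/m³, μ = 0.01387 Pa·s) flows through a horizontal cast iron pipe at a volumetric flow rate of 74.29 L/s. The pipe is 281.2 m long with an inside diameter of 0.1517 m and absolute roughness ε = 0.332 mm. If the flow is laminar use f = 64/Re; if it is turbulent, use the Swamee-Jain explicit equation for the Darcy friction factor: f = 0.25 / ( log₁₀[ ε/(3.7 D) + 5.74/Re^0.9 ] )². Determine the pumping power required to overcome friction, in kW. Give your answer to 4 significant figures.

P ≈ 28.35 kW

Q = 74.29 L/s = 74.29/1000 = 0.07429 m³/s.
Cross-sectional area A = πD²/4 = π(0.1517)²/4 = 0.01807 m²; mean velocity V = Q/A = 0.07429/0.01807 = 4.11 m/s.
Reynolds number Re = ρVD/μ = 874.2 · 4.11 · 0.1517 / 0.0139 = 3.93e+04.
Re > 4000 → turbulent. Relative roughness ε/D = 0.000332/0.1517 = 0.00219. Swamee-Jain: f = 0.25/(log₁₀[0.00219/3.7 + 5.74/3.93e+04^0.9])² = 0.25/(log₁₀[0.000591 + 0.000421])² = 0.25/(-2.995)² = 0.02788.
Darcy-Weisbach: ΔP = f(L/D)(ρV²/2) = 0.02788·(281.2/0.1517)·(874.2·4.11²/2) = 0.02788·1854·7384 = 3.816e+05 Pa.
Pumping power P = QΔP = 0.07429·3.816e+05 = 28347 W = 28.35 kW.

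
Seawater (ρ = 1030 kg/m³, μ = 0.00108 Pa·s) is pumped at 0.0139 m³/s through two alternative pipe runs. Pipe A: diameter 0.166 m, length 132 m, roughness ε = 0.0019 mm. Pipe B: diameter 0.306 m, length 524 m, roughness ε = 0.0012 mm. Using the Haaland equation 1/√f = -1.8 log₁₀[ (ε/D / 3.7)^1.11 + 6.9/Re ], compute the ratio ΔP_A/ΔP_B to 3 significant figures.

Pipe A: V = Q/A = 0.0139/0.02164 = 0.6423 m/s; Re = 1.017e+05; ε/D = 1.14e-05; Haaland → f = 0.0178; ΔP_A = f(L/D)(ρV²/2) = 3008 Pa.
Pipe B: V = Q/A = 0.0139/0.07354 = 0.189 m/s; Re = 5.516e+04; ε/D = 3.92e-06; Haaland → f = 0.02027; ΔP_B = f(L/D)(ρV²/2) = 638.7 Pa.
ΔP_A/ΔP_B = 3008/638.7 = 4.71.

ΔP_A/ΔP_B ≈ 4.71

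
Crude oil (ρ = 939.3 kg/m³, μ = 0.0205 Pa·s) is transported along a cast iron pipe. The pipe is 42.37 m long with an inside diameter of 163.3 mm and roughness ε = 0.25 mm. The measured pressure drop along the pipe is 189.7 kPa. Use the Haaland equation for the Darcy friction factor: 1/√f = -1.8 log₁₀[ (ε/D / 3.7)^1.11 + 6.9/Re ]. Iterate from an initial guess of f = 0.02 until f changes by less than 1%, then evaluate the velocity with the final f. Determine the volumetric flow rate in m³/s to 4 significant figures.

Q ≈ 0.1663 m³/s

Rearranging Darcy-Weisbach: V = √(2·ΔP·D/(f·L·ρ)). With ε/D = 0.00025/0.1633 = 0.00153, iterate starting from f = 0.02:
  f = 0.02 → V = √(2·1.897e+05·0.1633/(0.02·42.37·939.3)) = 8.823 m/s; Re = ρVD/μ = 6.601e+04; f → 0.02445
  f = 0.02445 → V = 7.979 m/s; Re = 5.97e+04; f → 0.02469
Converged (Δf/f < 1%). With the final f = 0.02469: V = √(2·1.897e+05·0.1633/(0.02469·42.37·939.3)) = 7.941 m/s.
Q = V·A = 7.941·(π/4·0.1633²) = 0.1663 m³/s = 0.1663 m³/s.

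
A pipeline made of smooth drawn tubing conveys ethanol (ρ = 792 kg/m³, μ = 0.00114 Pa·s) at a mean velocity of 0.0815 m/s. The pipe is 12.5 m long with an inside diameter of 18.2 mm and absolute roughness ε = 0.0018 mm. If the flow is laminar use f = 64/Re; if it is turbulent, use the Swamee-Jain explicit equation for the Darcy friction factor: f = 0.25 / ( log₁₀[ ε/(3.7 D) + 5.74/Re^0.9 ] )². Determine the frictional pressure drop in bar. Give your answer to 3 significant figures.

Reynolds number Re = ρVD/μ = 792 · 0.0815 · 0.0182 / 0.00114 = 1031.
Re < 2300 → laminar flow, so f = 64/Re = 64/1031 = 0.06211 (the turbulent correlation is not needed).
Darcy-Weisbach: ΔP = f(L/D)(ρV²/2) = 0.06211·(12.5/0.0182)·(792·0.0815²/2) = 0.06211·686.8·2.63 = 112.2 Pa.
ΔP = 112.2 Pa = 0.00112 bar.

ΔP ≈ 0.00112 bar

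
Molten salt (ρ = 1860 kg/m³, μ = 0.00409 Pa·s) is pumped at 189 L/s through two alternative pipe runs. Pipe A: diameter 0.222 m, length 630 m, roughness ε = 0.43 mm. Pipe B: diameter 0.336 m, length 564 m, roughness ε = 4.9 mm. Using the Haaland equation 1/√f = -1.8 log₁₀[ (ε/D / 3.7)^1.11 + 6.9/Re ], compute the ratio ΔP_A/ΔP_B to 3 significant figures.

ΔP_A/ΔP_B ≈ 4.82

Pipe A: V = Q/A = 0.189/0.03871 = 4.883 m/s; Re = 4.93e+05; ε/D = 0.00194; Haaland → f = 0.0236; ΔP_A = f(L/D)(ρV²/2) = 1.485e+06 Pa.
Pipe B: V = Q/A = 0.189/0.08867 = 2.132 m/s; Re = 3.257e+05; ε/D = 0.0146; Haaland → f = 0.04347; ΔP_B = f(L/D)(ρV²/2) = 3.083e+05 Pa.
ΔP_A/ΔP_B = 1.485e+06/3.083e+05 = 4.82.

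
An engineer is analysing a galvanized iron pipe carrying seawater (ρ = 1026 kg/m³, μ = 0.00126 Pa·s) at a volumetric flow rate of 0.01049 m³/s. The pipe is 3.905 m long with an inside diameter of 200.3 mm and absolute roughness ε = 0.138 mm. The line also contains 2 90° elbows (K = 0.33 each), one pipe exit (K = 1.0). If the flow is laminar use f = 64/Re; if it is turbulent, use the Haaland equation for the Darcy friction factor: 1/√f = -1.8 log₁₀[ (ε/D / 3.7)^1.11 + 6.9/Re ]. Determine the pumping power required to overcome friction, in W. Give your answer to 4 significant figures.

P ≈ 1.252 W

Cross-sectional area A = πD²/4 = π(0.2003)²/4 = 0.03151 m²; mean velocity V = Q/A = 0.01049/0.03151 = 0.3329 m/s.
Reynolds number Re = ρVD/μ = 1026 · 0.3329 · 0.2003 / 0.00126 = 5.43e+04.
Re > 4000 → turbulent. Relative roughness ε/D = 0.000138/0.2003 = 0.000689. Haaland: 1/√f = -1.8 log₁₀[(0.000689/3.7)^1.11 + 6.9/5.43e+04] = -1.8 log₁₀[7.24e-05 + 0.000127] = 6.66, so f = 0.02254.
Total minor-loss coefficient ΣK = 2·0.33 + 1·1 = 1.66.
ΔP = [f·L/D + ΣK]·(ρV²/2) = [0.02254·3.905/0.2003 + 1.66]·(1026·0.3329²/2) = [0.4395 + 1.66]·56.85 = 119.4 Pa.
Pumping power P = QΔP = 0.01049·119.4 = 1.2522 W = 1.252 W.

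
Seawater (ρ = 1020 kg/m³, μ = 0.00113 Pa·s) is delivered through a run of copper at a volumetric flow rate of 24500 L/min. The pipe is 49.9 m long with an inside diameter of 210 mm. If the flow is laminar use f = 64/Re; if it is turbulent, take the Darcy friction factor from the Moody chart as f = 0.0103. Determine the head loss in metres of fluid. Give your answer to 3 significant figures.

h_f ≈ 17.3 m

Q = 24500 L/min = 24500/60000 = 0.4083 m³/s.
Cross-sectional area A = πD²/4 = π(0.21)²/4 = 0.03464 m²; mean velocity V = Q/A = 0.4083/0.03464 = 11.79 m/s.
Reynolds number Re = ρVD/μ = 1020 · 11.79 · 0.21 / 0.00113 = 2.235e+06.
Re > 4000 → turbulent; use the Moody-chart value f = 0.0103.
Darcy-Weisbach: ΔP = f(L/D)(ρV²/2) = 0.0103·(49.9/0.21)·(1020·11.79²/2) = 0.0103·237.6·7.088e+04 = 1.735e+05 Pa.
Head loss h_f = ΔP/(ρg) = 1.735e+05/(1020·9.81) = 17.3 m.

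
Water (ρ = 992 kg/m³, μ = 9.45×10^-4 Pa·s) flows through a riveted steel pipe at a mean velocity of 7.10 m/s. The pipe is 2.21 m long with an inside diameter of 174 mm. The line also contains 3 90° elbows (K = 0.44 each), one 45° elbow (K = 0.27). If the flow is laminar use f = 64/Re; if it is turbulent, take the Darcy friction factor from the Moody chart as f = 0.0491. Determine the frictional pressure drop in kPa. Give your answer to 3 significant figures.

ΔP ≈ 55.3 kPa

Reynolds number Re = ρVD/μ = 992 · 7.1 · 0.174 / 0.000945 = 1.297e+06.
Re > 4000 → turbulent; use the Moody-chart value f = 0.0491.
Total minor-loss coefficient ΣK = 3·0.44 + 1·0.27 = 1.59.
ΔP = [f·L/D + ΣK]·(ρV²/2) = [0.0491·2.21/0.174 + 1.59]·(992·7.1²/2) = [0.6236 + 1.59]·2.5e+04 = 5.535e+04 Pa.
ΔP = 5.535e+04 Pa = 55.3 kPa.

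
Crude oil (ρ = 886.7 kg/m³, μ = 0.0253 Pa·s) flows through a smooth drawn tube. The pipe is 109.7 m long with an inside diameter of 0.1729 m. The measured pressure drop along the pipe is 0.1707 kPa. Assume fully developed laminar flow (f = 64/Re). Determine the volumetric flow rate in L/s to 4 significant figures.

Q ≈ 1.349 L/s

For laminar flow, f = 64/Re with Re = ρVD/μ, so Darcy-Weisbach reduces to ΔP = 32μLV/D². Solving for V: V = ΔP·D²/(32μL) = 170.7·(0.1729)²/(32·0.0253·109.7) = 0.05746 m/s.
Check: Re = ρVD/μ = 886.7·0.05746·0.1729/0.0253 = 348.2 < 2300, so the laminar assumption holds.
Q = V·A = 0.05746·(π/4·0.1729²) = 0.001349 m³/s = 1.349 L/s.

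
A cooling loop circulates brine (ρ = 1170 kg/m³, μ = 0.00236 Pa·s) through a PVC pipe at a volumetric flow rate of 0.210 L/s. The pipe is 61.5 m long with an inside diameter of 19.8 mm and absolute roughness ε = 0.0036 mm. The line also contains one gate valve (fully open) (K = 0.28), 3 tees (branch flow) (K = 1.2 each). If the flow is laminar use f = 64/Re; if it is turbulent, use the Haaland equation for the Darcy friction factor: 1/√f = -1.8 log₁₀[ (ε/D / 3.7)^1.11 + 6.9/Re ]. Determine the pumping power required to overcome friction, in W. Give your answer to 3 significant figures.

P ≈ 6.39 W

Q = 0.210 L/s = 0.210/1000 = 0.00021 m³/s.
Cross-sectional area A = πD²/4 = π(0.0198)²/4 = 0.0003079 m²; mean velocity V = Q/A = 0.00021/0.0003079 = 0.682 m/s.
Reynolds number Re = ρVD/μ = 1170 · 0.682 · 0.0198 / 0.00236 = 6695.
Re > 4000 → turbulent. Relative roughness ε/D = 3.6e-06/0.0198 = 0.000182. Haaland: 1/√f = -1.8 log₁₀[(0.000182/3.7)^1.11 + 6.9/6695] = -1.8 log₁₀[1.65e-05 + 0.00103] = 5.364, so f = 0.03476.
Total minor-loss coefficient ΣK = 1·0.28 + 3·1.2 = 3.88.
ΔP = [f·L/D + ΣK]·(ρV²/2) = [0.03476·61.5/0.0198 + 3.88]·(1170·0.682²/2) = [108 + 3.88]·272.1 = 3.043e+04 Pa.
Pumping power P = QΔP = 0.00021·3.043e+04 = 6.391 W = 6.39 W.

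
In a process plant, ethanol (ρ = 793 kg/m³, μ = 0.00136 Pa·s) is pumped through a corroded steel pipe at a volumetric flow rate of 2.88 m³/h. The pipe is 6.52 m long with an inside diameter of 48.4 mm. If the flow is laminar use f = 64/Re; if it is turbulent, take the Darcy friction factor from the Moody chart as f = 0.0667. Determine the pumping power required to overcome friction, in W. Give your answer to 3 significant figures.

P ≈ 0.539 W

Q = 2.88 m³/h = 2.88/3600 = 0.0008 m³/s.
Cross-sectional area A = πD²/4 = π(0.0484)²/4 = 0.00184 m²; mean velocity V = Q/A = 0.0008/0.00184 = 0.4348 m/s.
Reynolds number Re = ρVD/μ = 793 · 0.4348 · 0.0484 / 0.00136 = 1.227e+04.
Re > 4000 → turbulent; use the Moody-chart value f = 0.0667.
Darcy-Weisbach: ΔP = f(L/D)(ρV²/2) = 0.0667·(6.52/0.0484)·(793·0.4348²/2) = 0.0667·134.7·74.97 = 673.6 Pa.
Pumping power P = QΔP = 0.0008·673.6 = 0.5389 W = 0.539 W.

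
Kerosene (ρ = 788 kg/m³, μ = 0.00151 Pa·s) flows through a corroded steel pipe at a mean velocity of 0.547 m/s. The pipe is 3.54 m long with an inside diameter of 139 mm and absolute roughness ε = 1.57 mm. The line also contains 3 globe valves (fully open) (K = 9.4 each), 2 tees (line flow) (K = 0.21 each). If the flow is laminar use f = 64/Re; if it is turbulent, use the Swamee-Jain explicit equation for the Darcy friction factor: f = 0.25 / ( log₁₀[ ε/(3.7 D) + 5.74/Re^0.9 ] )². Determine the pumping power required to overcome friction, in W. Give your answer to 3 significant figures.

P ≈ 29.0 W

Reynolds number Re = ρVD/μ = 788 · 0.547 · 0.139 / 0.00151 = 3.968e+04.
Re > 4000 → turbulent. Relative roughness ε/D = 0.00157/0.139 = 0.0113. Swamee-Jain: f = 0.25/(log₁₀[0.0113/3.7 + 5.74/3.968e+04^0.9])² = 0.25/(log₁₀[0.00305 + 0.000417])² = 0.25/(-2.46)² = 0.04132.
Total minor-loss coefficient ΣK = 3·9.4 + 2·0.21 = 28.6.
ΔP = [f·L/D + ΣK]·(ρV²/2) = [0.04132·3.54/0.139 + 28.6]·(788·0.547²/2) = [1.052 + 28.6]·117.9 = 3498 Pa.
Q = V·A = 0.547·0.01517 = 0.008301 m³/s.
Pumping power P = QΔP = 0.008301·3498 = 29.04 W = 29.0 W.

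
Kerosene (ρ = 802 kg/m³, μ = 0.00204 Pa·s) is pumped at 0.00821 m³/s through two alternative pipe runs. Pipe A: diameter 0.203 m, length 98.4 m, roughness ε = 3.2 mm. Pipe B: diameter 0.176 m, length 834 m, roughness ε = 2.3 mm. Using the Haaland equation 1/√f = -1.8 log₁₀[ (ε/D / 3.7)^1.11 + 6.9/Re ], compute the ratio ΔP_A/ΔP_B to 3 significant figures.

ΔP_A/ΔP_B ≈ 0.0618

Pipe A: V = Q/A = 0.00821/0.03237 = 0.2537 m/s; Re = 2.024e+04; ε/D = 0.0158; Haaland → f = 0.04665; ΔP_A = f(L/D)(ρV²/2) = 583.5 Pa.
Pipe B: V = Q/A = 0.00821/0.02433 = 0.3375 m/s; Re = 2.335e+04; ε/D = 0.0131; Haaland → f = 0.04366; ΔP_B = f(L/D)(ρV²/2) = 9447 Pa.
ΔP_A/ΔP_B = 583.5/9447 = 0.0618.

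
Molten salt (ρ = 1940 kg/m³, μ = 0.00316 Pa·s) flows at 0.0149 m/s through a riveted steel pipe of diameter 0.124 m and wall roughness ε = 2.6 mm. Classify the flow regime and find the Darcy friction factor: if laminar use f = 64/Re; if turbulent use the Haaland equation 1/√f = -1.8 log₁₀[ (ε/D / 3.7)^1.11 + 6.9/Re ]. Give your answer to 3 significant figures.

f ≈ 0.0564

Re = ρVD/μ = 1940·0.0149·0.124/0.00316 = 1134.
Re < 2300 → laminar, so f = 64/Re = 0.05642 (roughness is irrelevant in laminar flow).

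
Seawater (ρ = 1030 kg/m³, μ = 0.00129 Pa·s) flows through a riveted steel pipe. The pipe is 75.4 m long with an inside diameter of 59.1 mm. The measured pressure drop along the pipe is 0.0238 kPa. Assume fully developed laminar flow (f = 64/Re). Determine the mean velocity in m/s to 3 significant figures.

For laminar flow, f = 64/Re with Re = ρVD/μ, so Darcy-Weisbach reduces to ΔP = 32μLV/D². Solving for V: V = ΔP·D²/(32μL) = 23.8·(0.0591)²/(32·0.00129·75.4) = 0.02671 m/s.
Check: Re = ρVD/μ = 1030·0.02671·0.0591/0.00129 = 1260 < 2300, so the laminar assumption holds.

V ≈ 0.0267 m/s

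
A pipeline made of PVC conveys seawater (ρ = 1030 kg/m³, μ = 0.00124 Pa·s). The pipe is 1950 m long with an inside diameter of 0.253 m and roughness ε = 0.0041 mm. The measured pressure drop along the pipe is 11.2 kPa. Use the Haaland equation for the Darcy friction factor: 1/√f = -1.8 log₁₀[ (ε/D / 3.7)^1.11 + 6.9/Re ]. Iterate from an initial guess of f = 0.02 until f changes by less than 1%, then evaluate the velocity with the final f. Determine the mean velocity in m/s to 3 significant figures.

V ≈ 0.389 m/s

Rearranging Darcy-Weisbach: V = √(2·ΔP·D/(f·L·ρ)). With ε/D = 4.1e-06/0.253 = 1.62e-05, iterate starting from f = 0.02:
  f = 0.02 → V = √(2·1.12e+04·0.253/(0.02·1950·1030)) = 0.3756 m/s; Re = ρVD/μ = 7.893e+04; f → 0.01879
  f = 0.01879 → V = 0.3875 m/s; Re = 8.144e+04; f → 0.01867
Converged (Δf/f < 1%). With the final f = 0.01867: V = √(2·1.12e+04·0.253/(0.01867·1950·1030)) = 0.3888 m/s.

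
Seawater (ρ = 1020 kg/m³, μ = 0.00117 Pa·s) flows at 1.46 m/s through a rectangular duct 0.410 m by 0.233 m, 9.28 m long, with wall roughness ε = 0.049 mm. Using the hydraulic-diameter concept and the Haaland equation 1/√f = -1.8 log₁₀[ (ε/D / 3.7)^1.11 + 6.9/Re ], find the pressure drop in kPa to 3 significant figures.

ΔP ≈ 0.522 kPa

Hydraulic diameter D_h = 4A/P = 4·(0.41·0.233)/(2·(0.41+0.233)) = 0.3821/1.286 = 0.2971 m.
Re = ρVD_h/μ = 1020·1.46·0.2971/0.00117 = 3.782e+05.
ε/D_h = 4.9e-05/0.2971 = 0.000165; Haaland gives 1/√f = -1.8 log₁₀[1.48e-05+1.82e-05] = 8.065, so f = 0.01537.
ΔP = f(L/D_h)(ρV²/2) = 0.01537·9.28/0.2971·1087 = 521.9 Pa.
ΔP = 0.522 kPa.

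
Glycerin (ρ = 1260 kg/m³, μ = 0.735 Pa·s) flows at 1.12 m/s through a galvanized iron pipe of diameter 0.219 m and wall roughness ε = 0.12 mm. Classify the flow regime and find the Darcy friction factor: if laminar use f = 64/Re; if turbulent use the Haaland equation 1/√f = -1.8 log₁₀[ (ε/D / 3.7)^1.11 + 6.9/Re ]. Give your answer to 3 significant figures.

f ≈ 0.152

Re = ρVD/μ = 1260·1.12·0.219/0.735 = 420.5.
Re < 2300 → laminar, so f = 64/Re = 0.1522 (roughness is irrelevant in laminar flow).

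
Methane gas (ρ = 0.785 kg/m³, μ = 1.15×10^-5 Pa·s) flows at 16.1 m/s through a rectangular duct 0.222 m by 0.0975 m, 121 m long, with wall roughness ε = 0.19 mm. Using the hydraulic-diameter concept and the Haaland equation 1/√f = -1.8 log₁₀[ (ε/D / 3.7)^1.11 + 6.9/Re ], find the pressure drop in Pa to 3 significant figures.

Hydraulic diameter D_h = 4A/P = 4·(0.222·0.0975)/(2·(0.222+0.0975)) = 0.08658/0.639 = 0.1355 m.
Re = ρVD_h/μ = 0.785·16.1·0.1355/1.15e-05 = 1.489e+05.
ε/D_h = 0.00019/0.1355 = 0.0014; Haaland gives 1/√f = -1.8 log₁₀[0.000159+4.63e-05] = 6.636, so f = 0.02271.
ΔP = f(L/D_h)(ρV²/2) = 0.02271·121/0.1355·101.7 = 2063 Pa.

ΔP ≈ 2060 Pa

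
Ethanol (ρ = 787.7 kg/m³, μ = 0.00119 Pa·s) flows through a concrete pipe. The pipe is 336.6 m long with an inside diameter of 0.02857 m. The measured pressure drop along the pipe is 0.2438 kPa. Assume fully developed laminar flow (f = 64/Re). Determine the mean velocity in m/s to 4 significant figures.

For laminar flow, f = 64/Re with Re = ρVD/μ, so Darcy-Weisbach reduces to ΔP = 32μLV/D². Solving for V: V = ΔP·D²/(32μL) = 243.8·(0.02857)²/(32·0.00119·336.6) = 0.01553 m/s.
Check: Re = ρVD/μ = 787.7·0.01553·0.02857/0.00119 = 293.6 < 2300, so the laminar assumption holds.

V ≈ 0.01553 m/s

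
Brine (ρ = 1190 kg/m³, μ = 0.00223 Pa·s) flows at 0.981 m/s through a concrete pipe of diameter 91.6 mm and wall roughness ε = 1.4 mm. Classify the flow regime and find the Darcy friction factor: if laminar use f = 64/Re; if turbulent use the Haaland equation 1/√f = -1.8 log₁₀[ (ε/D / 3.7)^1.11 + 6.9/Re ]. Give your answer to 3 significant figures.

f ≈ 0.0450

Re = ρVD/μ = 1190·0.981·0.0916/0.00223 = 4.795e+04.
Re > 4000 → turbulent. ε/D = 0.0014/0.0916 = 0.0153; Haaland: 1/√f = -1.8 log₁₀[0.00226 + 0.000144] = 4.715, so f = 0.04498.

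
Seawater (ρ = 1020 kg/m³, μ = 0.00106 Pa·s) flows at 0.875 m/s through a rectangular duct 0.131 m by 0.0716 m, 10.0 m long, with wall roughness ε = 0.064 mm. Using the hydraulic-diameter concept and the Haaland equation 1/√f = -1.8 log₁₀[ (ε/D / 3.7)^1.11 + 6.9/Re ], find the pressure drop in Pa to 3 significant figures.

ΔP ≈ 905 Pa

Hydraulic diameter D_h = 4A/P = 4·(0.131·0.0716)/(2·(0.131+0.0716)) = 0.03752/0.4052 = 0.09259 m.
Re = ρVD_h/μ = 1020·0.875·0.09259/0.00106 = 7.796e+04.
ε/D_h = 6.4e-05/0.09259 = 0.000691; Haaland gives 1/√f = -1.8 log₁₀[7.27e-05+8.85e-05] = 6.827, so f = 0.02146.
ΔP = f(L/D_h)(ρV²/2) = 0.02146·10/0.09259·390.5 = 904.8 Pa.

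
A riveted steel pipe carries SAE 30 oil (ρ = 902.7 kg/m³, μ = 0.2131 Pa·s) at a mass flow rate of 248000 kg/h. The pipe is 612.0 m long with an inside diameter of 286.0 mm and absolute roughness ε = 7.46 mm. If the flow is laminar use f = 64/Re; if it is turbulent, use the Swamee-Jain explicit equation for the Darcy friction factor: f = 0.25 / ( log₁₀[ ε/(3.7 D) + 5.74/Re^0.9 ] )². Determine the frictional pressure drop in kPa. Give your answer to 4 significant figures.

ΔP ≈ 60.61 kPa

ṁ = 248000 kg/h = 248000/3600 = 68.89 kg/s.
A = πD²/4 = π(0.286)²/4 = 0.06424 m²; mean velocity V = ṁ/(ρA) = 68.89/(902.7 · 0.06424) = 1.188 m/s.
Reynolds number Re = ρVD/μ = 902.7 · 1.188 · 0.286 / 0.213 = 1439.
Re < 2300 → laminar flow, so f = 64/Re = 64/1439 = 0.04447 (the turbulent correlation is not needed).
Darcy-Weisbach: ΔP = f(L/D)(ρV²/2) = 0.04447·(612/0.286)·(902.7·1.188²/2) = 0.04447·2140·636.9 = 6.061e+04 Pa.
ΔP = 6.061e+04 Pa = 60.61 kPa.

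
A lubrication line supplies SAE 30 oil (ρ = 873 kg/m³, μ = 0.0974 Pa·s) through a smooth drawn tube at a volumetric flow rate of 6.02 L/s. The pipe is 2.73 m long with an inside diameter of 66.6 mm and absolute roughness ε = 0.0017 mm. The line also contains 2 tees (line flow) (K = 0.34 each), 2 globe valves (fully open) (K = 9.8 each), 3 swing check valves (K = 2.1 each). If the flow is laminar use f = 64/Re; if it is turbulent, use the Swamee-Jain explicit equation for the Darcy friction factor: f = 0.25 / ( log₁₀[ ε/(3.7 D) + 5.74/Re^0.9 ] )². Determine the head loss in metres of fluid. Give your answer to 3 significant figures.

h_f ≈ 4.43 m

Q = 6.02 L/s = 6.02/1000 = 0.00602 m³/s.
Cross-sectional area A = πD²/4 = π(0.0666)²/4 = 0.003484 m²; mean velocity V = Q/A = 0.00602/0.003484 = 1.728 m/s.
Reynolds number Re = ρVD/μ = 873 · 1.728 · 0.0666 / 0.0974 = 1032.
Re < 2300 → laminar flow, so f = 64/Re = 64/1032 = 0.06204 (the turbulent correlation is not needed).
Total minor-loss coefficient ΣK = 2·0.34 + 2·9.8 + 3·2.1 = 26.6.
ΔP = [f·L/D + ΣK]·(ρV²/2) = [0.06204·2.73/0.0666 + 26.6]·(873·1.728²/2) = [2.543 + 26.6]·1303 = 3.796e+04 Pa.
Head loss h_f = ΔP/(ρg) = 3.796e+04/(873·9.81) = 4.43 m.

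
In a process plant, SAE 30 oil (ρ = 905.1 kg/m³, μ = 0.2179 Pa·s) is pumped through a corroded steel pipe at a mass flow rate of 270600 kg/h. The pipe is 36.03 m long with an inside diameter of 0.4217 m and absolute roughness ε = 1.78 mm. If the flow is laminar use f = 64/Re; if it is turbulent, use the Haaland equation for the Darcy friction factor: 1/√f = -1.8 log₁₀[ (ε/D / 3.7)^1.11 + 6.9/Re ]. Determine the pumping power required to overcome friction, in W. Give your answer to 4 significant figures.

ṁ = 270600 kg/h = 270600/3600 = 75.17 kg/s.
A = πD²/4 = π(0.4217)²/4 = 0.1397 m²; mean velocity V = ṁ/(ρA) = 75.17/(905.1 · 0.1397) = 0.5946 m/s.
Reynolds number Re = ρVD/μ = 905.1 · 0.5946 · 0.4217 / 0.218 = 1042.
Re < 2300 → laminar flow, so f = 64/Re = 64/1042 = 0.06145 (the turbulent correlation is not needed).
Darcy-Weisbach: ΔP = f(L/D)(ρV²/2) = 0.06145·(36.03/0.4217)·(905.1·0.5946²/2) = 0.06145·85.44·160 = 840 Pa.
Q = ṁ/ρ = 75.17/905.1 = 0.08305 m³/s.
Pumping power P = QΔP = 0.08305·840 = 69.763 W = 69.76 W.

P ≈ 69.76 W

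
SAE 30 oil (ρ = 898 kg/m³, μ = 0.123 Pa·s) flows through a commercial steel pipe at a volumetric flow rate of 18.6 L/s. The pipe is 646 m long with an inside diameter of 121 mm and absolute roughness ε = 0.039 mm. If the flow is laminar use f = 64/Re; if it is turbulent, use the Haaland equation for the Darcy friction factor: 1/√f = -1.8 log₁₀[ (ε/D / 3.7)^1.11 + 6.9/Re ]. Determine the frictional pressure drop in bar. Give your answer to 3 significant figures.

ΔP ≈ 2.81 bar

Q = 18.6 L/s = 18.6/1000 = 0.0186 m³/s.
Cross-sectional area A = πD²/4 = π(0.121)²/4 = 0.0115 m²; mean velocity V = Q/A = 0.0186/0.0115 = 1.618 m/s.
Reynolds number Re = ρVD/μ = 898 · 1.618 · 0.121 / 0.123 = 1429.
Re < 2300 → laminar flow, so f = 64/Re = 64/1429 = 0.04479 (the turbulent correlation is not needed).
Darcy-Weisbach: ΔP = f(L/D)(ρV²/2) = 0.04479·(646/0.121)·(898·1.618²/2) = 0.04479·5339·1175 = 2.809e+05 Pa.
ΔP = 2.809e+05 Pa = 2.81 bar.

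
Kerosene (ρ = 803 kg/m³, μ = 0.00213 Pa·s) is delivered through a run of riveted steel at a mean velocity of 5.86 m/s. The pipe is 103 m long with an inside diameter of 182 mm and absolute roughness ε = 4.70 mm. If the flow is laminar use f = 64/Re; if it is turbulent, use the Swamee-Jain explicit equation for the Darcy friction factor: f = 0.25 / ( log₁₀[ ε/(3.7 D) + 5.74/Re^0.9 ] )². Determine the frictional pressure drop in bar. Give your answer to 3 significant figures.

Reynolds number Re = ρVD/μ = 803 · 5.86 · 0.182 / 0.00213 = 4.021e+05.
Re > 4000 → turbulent. Relative roughness ε/D = 0.0047/0.182 = 0.0258. Swamee-Jain: f = 0.25/(log₁₀[0.0258/3.7 + 5.74/4.021e+05^0.9])² = 0.25/(log₁₀[0.00698 + 5.19e-05])² = 0.25/(-2.153)² = 0.05393.
Darcy-Weisbach: ΔP = f(L/D)(ρV²/2) = 0.05393·(103/0.182)·(803·5.86²/2) = 0.05393·565.9·1.379e+04 = 4.208e+05 Pa.
ΔP = 4.208e+05 Pa = 4.21 bar.

ΔP ≈ 4.21 bar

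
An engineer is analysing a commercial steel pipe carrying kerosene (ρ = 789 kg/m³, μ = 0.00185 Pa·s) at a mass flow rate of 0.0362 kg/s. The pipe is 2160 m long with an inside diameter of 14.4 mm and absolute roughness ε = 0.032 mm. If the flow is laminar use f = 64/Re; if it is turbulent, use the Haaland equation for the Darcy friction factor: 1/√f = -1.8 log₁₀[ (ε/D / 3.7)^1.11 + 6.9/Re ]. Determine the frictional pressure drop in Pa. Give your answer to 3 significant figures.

ΔP ≈ 174000 Pa

A = πD²/4 = π(0.0144)²/4 = 0.0001629 m²; mean velocity V = ṁ/(ρA) = 0.0362/(789 · 0.0001629) = 0.2817 m/s.
Reynolds number Re = ρVD/μ = 789 · 0.2817 · 0.0144 / 0.00185 = 1730.
Re < 2300 → laminar flow, so f = 64/Re = 64/1730 = 0.03699 (the turbulent correlation is not needed).
Darcy-Weisbach: ΔP = f(L/D)(ρV²/2) = 0.03699·(2160/0.0144)·(789·0.2817²/2) = 0.03699·1.5e+05·31.31 = 1.737e+05 Pa.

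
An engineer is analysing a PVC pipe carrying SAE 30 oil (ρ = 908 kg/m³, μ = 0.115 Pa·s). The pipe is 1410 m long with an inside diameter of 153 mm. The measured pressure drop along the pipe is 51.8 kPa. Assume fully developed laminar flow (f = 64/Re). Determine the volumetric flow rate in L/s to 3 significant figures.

For laminar flow, f = 64/Re with Re = ρVD/μ, so Darcy-Weisbach reduces to ΔP = 32μLV/D². Solving for V: V = ΔP·D²/(32μL) = 5.18e+04·(0.153)²/(32·0.115·1410) = 0.2337 m/s.
Check: Re = ρVD/μ = 908·0.2337·0.153/0.115 = 282.3 < 2300, so the laminar assumption holds.
Q = V·A = 0.2337·(π/4·0.153²) = 0.004297 m³/s = 4.30 L/s.

Q ≈ 4.30 L/s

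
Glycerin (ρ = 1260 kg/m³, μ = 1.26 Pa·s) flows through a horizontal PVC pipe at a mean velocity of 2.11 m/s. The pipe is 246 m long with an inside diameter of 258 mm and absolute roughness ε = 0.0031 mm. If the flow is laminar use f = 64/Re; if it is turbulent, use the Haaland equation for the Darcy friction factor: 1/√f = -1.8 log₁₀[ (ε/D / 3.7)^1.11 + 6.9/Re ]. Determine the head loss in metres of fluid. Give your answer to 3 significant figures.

h_f ≈ 25.4 m

Reynolds number Re = ρVD/μ = 1260 · 2.11 · 0.258 / 1.26 = 544.4.
Re < 2300 → laminar flow, so f = 64/Re = 64/544.4 = 0.1176 (the turbulent correlation is not needed).
Darcy-Weisbach: ΔP = f(L/D)(ρV²/2) = 0.1176·(246/0.258)·(1260·2.11²/2) = 0.1176·953.5·2805 = 3.144e+05 Pa.
Head loss h_f = ΔP/(ρg) = 3.144e+05/(1260·9.81) = 25.4 m.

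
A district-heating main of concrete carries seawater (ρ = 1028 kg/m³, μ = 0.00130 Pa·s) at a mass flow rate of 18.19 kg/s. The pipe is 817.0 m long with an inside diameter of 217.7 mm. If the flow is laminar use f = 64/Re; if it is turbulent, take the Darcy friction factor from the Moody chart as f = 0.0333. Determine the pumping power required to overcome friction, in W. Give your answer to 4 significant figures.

P ≈ 256.8 W

A = πD²/4 = π(0.2177)²/4 = 0.03722 m²; mean velocity V = ṁ/(ρA) = 18.19/(1028 · 0.03722) = 0.4754 m/s.
Reynolds number Re = ρVD/μ = 1028 · 0.4754 · 0.2177 / 0.0013 = 8.184e+04.
Re > 4000 → turbulent; use the Moody-chart value f = 0.0333.
Darcy-Weisbach: ΔP = f(L/D)(ρV²/2) = 0.0333·(817/0.2177)·(1028·0.4754²/2) = 0.0333·3753·116.2 = 1.452e+04 Pa.
Q = ṁ/ρ = 18.19/1028 = 0.01769 m³/s.
Pumping power P = QΔP = 0.01769·1.452e+04 = 256.85 W = 256.8 W.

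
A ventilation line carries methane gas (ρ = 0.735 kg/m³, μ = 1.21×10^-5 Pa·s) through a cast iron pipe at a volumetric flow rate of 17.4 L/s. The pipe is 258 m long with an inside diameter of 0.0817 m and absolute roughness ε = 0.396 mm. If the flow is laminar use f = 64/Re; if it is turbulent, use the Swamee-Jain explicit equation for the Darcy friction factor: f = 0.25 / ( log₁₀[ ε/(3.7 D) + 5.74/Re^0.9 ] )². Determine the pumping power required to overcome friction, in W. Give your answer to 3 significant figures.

Q = 17.4 L/s = 17.4/1000 = 0.0174 m³/s.
Cross-sectional area A = πD²/4 = π(0.0817)²/4 = 0.005242 m²; mean velocity V = Q/A = 0.0174/0.005242 = 3.319 m/s.
Reynolds number Re = ρVD/μ = 0.735 · 3.319 · 0.0817 / 1.21e-05 = 1.647e+04.
Re > 4000 → turbulent. Relative roughness ε/D = 0.000396/0.0817 = 0.00485. Swamee-Jain: f = 0.25/(log₁₀[0.00485/3.7 + 5.74/1.647e+04^0.9])² = 0.25/(log₁₀[0.00131 + 0.00092])² = 0.25/(-2.652)² = 0.03556.
Darcy-Weisbach: ΔP = f(L/D)(ρV²/2) = 0.03556·(258/0.0817)·(0.735·3.319²/2) = 0.03556·3158·4.048 = 454.6 Pa.
Pumping power P = QΔP = 0.0174·454.6 = 7.909 W = 7.91 W.

P ≈ 7.91 W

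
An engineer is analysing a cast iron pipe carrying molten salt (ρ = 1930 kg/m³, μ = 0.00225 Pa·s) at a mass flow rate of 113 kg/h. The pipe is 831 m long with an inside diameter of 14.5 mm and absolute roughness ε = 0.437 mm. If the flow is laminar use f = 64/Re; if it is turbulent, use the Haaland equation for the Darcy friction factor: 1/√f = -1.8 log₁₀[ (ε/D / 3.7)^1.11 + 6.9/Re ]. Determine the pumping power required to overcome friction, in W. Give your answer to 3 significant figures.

P ≈ 0.456 W

ṁ = 113 kg/h = 113/3600 = 0.03139 kg/s.
A = πD²/4 = π(0.0145)²/4 = 0.0001651 m²; mean velocity V = ṁ/(ρA) = 0.03139/(1930 · 0.0001651) = 0.09849 m/s.
Reynolds number Re = ρVD/μ = 1930 · 0.09849 · 0.0145 / 0.00225 = 1225.
Re < 2300 → laminar flow, so f = 64/Re = 64/1225 = 0.05224 (the turbulent correlation is not needed).
Darcy-Weisbach: ΔP = f(L/D)(ρV²/2) = 0.05224·(831/0.0145)·(1930·0.09849²/2) = 0.05224·5.731e+04·9.361 = 2.803e+04 Pa.
Q = ṁ/ρ = 0.03139/1930 = 1.626e-05 m³/s.
Pumping power P = QΔP = 1.626e-05·2.803e+04 = 0.4558 W = 0.456 W.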